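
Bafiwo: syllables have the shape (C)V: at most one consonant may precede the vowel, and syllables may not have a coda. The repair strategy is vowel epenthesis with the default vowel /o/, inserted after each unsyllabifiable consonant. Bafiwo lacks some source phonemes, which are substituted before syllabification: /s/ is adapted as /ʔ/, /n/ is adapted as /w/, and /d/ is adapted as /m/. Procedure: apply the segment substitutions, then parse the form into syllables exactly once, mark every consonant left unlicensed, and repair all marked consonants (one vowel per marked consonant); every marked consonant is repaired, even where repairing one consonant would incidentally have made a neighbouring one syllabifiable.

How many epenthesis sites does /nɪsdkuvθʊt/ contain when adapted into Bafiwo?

4

After substitution the input is /wɪʔmkuvθʊt/.
The unsyllabifiable consonants are /ʔ/, /m/, /v/, /t/; each receives one epenthetic vowel.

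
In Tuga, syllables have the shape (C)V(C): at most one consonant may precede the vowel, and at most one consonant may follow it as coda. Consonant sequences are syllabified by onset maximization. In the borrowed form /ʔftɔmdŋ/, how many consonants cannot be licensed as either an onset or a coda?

Syllabifying with onset maximization leaves /ʔ/, /f/, /d/, /ŋ/ stranded (at most one coda consonant is licensed; onsets are limited to one consonant).

4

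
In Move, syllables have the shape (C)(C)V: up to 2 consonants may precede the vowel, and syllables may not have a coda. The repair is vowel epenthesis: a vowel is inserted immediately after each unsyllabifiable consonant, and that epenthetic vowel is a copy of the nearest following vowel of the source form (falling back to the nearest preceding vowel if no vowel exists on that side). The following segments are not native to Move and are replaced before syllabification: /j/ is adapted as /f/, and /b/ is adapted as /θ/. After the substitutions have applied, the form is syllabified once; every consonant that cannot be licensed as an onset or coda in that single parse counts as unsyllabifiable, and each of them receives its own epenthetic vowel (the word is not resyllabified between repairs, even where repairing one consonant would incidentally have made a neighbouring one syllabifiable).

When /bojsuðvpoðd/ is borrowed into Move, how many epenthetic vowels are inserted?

After substitution the input is /θofsuðvpoðd/.
The unsyllabifiable consonants are /ð/, /ð/, /d/; each receives one epenthetic vowel.

3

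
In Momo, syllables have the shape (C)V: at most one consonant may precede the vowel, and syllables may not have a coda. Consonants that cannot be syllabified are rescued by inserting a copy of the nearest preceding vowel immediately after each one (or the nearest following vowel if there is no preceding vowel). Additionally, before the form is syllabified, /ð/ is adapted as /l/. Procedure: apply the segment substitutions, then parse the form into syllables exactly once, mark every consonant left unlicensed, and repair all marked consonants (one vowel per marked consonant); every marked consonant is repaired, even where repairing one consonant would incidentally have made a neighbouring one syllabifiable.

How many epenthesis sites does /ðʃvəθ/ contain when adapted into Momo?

3

After substitution the input is /lʃvəθ/.
The unsyllabifiable consonants are /l/, /ʃ/, /θ/; each receives one epenthetic vowel.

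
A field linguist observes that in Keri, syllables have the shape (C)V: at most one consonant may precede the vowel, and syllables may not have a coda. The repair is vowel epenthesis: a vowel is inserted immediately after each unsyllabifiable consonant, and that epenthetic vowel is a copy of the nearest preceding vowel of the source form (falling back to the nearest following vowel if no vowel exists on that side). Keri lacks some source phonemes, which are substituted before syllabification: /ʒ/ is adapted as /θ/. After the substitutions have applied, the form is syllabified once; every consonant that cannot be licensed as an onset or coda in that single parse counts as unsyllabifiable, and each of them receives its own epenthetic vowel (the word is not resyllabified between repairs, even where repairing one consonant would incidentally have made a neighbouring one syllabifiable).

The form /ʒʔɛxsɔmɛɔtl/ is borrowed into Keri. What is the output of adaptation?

θɛʔɛxɛsɔmɛɔtɔlɔ

Substitution: /ʒ/ → /θ/, giving /θʔɛxsɔmɛɔtl/.
The consonants /θ/, /x/, /t/, /l/ cannot be parsed into a legal (C)V syllable (no codas are permitted; onsets are limited to one consonant).
Inserting the epenthetic vowel yields /θ/ → /θɛ/, /x/ → /xɛ/, /t/ → /tɔ/, /l/ → /lɔ/.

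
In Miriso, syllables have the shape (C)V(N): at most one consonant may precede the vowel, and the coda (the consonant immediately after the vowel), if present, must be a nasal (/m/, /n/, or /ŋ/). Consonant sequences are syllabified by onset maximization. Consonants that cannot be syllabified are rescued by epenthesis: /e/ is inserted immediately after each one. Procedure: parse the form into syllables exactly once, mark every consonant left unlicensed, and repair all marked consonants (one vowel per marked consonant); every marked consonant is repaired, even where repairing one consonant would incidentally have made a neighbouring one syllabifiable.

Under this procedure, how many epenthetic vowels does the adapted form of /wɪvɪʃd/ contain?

2

The unsyllabifiable consonants are /ʃ/, /d/; each receives one epenthetic vowel.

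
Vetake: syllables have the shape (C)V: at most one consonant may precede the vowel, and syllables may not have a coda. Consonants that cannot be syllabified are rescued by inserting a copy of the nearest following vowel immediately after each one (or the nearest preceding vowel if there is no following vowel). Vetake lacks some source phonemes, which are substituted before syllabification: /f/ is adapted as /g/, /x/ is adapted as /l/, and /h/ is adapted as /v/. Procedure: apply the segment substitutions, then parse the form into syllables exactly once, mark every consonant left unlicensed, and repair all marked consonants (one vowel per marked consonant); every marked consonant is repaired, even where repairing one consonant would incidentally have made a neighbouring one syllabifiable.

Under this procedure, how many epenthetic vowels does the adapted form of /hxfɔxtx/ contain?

After substitution the input is /vlgɔltl/.
The unsyllabifiable consonants are /v/, /l/, /l/, /t/, /l/; each receives one epenthetic vowel.

5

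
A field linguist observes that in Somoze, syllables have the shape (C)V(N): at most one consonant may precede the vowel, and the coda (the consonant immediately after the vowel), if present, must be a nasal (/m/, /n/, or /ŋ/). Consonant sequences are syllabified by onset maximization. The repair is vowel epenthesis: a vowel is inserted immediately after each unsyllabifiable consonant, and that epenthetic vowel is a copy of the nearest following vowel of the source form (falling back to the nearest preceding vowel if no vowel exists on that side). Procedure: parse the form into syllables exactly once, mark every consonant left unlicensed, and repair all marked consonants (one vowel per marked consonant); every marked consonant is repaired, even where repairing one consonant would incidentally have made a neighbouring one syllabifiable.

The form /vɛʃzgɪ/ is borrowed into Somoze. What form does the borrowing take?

Under (C)V(N), the unsyllabifiable consonants are /ʃ/, /z/ (only a nasal (/m/, /n/, or /ŋ/) is licensed in coda position; onsets are limited to one consonant).
Each unlicensed consonant becomes the onset of a new syllable: /ʃ/ → /ʃɪ/, /z/ → /zɪ/.

vɛʃɪzɪgɪ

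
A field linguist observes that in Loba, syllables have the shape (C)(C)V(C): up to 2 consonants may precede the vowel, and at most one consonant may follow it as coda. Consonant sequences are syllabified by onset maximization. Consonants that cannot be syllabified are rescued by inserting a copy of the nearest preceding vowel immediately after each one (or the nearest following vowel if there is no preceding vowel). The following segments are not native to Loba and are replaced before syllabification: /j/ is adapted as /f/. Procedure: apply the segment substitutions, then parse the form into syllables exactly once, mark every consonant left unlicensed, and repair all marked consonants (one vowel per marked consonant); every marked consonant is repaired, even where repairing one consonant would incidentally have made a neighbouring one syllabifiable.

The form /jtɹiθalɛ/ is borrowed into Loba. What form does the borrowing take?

fitɹiθalɛ

Substitution: /j/ → /f/, giving /ftɹiθalɛ/.
Syllabifying with onset maximization leaves /f/ stranded (at most one coda consonant is licensed; onsets may contain at most 2 consonants).
Epenthesis after each stranded consonant: /f/ → /fi/.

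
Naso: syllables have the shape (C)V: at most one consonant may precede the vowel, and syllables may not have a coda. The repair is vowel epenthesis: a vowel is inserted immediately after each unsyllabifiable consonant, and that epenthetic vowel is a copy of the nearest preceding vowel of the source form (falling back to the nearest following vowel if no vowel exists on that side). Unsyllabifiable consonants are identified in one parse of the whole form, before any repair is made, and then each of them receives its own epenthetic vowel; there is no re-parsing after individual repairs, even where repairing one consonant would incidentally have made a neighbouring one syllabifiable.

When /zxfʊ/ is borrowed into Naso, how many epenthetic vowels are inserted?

The unsyllabifiable consonants are /z/, /x/; each receives one epenthetic vowel.

2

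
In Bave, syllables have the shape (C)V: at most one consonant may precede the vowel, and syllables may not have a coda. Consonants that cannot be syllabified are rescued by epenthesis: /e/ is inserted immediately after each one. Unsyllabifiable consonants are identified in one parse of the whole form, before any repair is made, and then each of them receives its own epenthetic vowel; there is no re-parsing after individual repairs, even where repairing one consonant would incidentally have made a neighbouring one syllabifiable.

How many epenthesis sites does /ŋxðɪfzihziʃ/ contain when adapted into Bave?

5

The unsyllabifiable consonants are /ŋ/, /x/, /f/, /h/, /ʃ/; each receives one epenthetic vowel.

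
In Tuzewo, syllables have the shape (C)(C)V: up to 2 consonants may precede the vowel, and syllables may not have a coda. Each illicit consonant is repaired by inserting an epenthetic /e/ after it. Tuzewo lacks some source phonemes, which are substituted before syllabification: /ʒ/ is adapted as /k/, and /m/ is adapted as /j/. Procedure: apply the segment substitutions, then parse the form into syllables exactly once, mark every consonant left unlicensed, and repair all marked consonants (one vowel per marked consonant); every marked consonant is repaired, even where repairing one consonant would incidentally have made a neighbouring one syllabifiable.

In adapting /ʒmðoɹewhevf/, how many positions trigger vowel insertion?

After substitution the input is /kjðoɹewhevf/.
The unsyllabifiable consonants are /k/, /v/, /f/; each receives one epenthetic vowel.

3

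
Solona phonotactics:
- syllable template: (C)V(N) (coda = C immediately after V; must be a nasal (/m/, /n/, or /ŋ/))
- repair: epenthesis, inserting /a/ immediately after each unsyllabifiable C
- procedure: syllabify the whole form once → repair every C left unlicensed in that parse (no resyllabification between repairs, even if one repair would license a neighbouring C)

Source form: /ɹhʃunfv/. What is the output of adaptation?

ɹahaʃunfava

The consonants /ɹ/, /h/, /f/, /v/ cannot be parsed into a legal (C)V(N) syllable (only a nasal (/m/, /n/, or /ŋ/) is licensed in coda position; onsets are limited to one consonant).
Each unlicensed consonant becomes the onset of a new syllable: /ɹ/ → /ɹa/, /h/ → /ha/, /f/ → /fa/, /v/ → /va/.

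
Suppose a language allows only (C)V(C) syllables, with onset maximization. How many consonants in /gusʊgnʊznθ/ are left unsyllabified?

2

The consonants /n/, /θ/ cannot be parsed into a legal (C)V(C) syllable (at most one coda consonant is licensed; onsets are limited to one consonant).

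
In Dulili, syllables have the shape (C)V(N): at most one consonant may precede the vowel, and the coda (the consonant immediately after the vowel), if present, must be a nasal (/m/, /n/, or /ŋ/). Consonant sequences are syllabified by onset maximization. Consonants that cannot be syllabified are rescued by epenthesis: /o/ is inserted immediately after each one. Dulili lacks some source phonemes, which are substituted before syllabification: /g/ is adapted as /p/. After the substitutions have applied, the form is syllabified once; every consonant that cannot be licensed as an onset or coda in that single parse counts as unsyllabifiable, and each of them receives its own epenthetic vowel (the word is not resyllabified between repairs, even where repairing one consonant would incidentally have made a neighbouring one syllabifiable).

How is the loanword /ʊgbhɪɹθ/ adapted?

ʊpobohɪɹoθo

Substitution: /g/ → /p/, giving /ʊpbhɪɹθ/.
The consonants /p/, /b/, /ɹ/, /θ/ cannot be parsed into a legal (C)V(N) syllable (only a nasal (/m/, /n/, or /ŋ/) is licensed in coda position; onsets are limited to one consonant).
Inserting the epenthetic vowel yields /p/ → /po/, /b/ → /bo/, /ɹ/ → /ɹo/, /θ/ → /θo/.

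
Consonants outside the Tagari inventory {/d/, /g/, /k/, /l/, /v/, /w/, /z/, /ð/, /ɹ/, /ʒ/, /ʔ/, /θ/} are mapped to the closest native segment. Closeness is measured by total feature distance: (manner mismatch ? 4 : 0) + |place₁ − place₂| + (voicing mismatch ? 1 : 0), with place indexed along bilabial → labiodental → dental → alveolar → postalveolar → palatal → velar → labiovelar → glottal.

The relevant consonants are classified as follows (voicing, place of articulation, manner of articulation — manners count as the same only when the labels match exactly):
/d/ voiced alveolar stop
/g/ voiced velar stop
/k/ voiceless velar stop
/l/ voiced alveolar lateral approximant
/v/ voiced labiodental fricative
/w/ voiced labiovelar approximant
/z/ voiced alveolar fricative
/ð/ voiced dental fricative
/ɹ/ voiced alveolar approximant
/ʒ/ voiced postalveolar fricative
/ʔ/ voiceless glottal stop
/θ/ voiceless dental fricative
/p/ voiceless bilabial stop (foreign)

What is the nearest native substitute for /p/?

d

/d/ is closest: same manner (stop), place distance 3 (bilabial→alveolar), voicing differs (+1); total 4. Next closest is /k/ at distance 6.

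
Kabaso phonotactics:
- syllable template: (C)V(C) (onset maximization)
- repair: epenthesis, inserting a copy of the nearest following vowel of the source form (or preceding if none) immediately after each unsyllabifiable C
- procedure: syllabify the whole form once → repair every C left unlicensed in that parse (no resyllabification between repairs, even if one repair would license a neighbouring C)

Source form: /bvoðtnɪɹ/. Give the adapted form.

bovoðtɪnɪɹ

The consonants /b/, /t/ cannot be parsed into a legal (C)V(C) syllable (at most one coda consonant is licensed; onsets are limited to one consonant).
Epenthesis after each stranded consonant: /b/ → /bo/, /t/ → /tɪ/.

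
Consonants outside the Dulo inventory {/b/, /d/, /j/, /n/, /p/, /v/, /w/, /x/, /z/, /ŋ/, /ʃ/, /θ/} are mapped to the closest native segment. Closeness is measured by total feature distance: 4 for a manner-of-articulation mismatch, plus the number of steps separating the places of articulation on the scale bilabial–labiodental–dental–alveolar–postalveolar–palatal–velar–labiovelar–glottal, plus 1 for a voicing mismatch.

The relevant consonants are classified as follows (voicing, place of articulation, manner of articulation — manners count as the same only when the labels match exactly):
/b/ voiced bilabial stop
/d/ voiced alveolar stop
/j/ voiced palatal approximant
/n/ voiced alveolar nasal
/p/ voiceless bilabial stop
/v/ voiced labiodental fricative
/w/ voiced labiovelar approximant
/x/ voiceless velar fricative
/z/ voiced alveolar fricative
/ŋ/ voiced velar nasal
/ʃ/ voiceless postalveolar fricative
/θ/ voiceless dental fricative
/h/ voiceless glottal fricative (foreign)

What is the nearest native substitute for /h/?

/x/ is closest: same manner (fricative), place distance 2 (glottal→velar), same voicing; total 2. Next closest is /ʃ/ at distance 4.

x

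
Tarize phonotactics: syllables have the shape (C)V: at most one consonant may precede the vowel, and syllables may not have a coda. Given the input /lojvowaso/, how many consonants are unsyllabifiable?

1

The consonants /j/ cannot be parsed into a legal (C)V syllable (no codas are permitted; onsets are limited to one consonant).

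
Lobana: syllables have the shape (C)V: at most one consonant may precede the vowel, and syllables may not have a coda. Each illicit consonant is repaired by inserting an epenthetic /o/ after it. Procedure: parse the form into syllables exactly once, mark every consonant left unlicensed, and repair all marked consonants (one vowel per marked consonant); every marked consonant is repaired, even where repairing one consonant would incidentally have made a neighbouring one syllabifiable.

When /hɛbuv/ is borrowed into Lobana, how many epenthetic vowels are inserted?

The unsyllabifiable consonants are /v/; each receives one epenthetic vowel.

1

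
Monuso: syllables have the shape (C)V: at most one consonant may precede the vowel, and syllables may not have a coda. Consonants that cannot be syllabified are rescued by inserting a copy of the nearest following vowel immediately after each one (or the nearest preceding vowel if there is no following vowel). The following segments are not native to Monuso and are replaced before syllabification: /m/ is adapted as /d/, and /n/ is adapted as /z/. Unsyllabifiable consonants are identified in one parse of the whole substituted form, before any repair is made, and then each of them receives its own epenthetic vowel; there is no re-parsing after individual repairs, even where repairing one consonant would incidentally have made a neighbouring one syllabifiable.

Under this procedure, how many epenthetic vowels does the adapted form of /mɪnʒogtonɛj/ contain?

3

After substitution the input is /dɪzʒogtozɛj/.
The unsyllabifiable consonants are /z/, /g/, /j/; each receives one epenthetic vowel.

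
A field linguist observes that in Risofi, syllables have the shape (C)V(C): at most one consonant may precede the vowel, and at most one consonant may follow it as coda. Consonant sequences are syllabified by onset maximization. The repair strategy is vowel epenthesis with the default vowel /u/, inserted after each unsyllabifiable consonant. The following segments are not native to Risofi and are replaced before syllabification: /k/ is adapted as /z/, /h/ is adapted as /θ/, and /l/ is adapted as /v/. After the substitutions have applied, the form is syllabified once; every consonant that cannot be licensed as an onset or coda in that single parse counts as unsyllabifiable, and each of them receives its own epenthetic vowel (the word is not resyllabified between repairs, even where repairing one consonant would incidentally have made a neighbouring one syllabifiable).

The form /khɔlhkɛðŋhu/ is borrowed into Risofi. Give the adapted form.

zuθɔvθuzɛðŋuθu

Substitution: /k/ → /z/, /h/ → /θ/, /l/ → /v/, giving /zθɔvθzɛðŋθu/.
Under (C)V(C), the unsyllabifiable consonants are /z/, /θ/, /ŋ/ (at most one coda consonant is licensed; onsets are limited to one consonant).
Epenthesis after each stranded consonant: /z/ → /zu/, /θ/ → /θu/, /ŋ/ → /ŋu/.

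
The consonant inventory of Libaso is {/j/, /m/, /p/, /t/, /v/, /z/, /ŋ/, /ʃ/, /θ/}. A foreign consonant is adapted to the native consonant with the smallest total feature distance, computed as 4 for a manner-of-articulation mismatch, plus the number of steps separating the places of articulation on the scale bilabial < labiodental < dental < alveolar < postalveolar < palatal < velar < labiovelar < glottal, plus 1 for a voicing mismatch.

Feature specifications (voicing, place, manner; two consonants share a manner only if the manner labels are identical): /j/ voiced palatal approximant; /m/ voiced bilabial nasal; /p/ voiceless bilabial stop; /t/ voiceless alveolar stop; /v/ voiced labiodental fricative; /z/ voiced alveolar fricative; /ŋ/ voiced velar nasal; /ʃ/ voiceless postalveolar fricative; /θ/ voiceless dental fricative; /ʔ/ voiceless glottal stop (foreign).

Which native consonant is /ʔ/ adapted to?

t

/t/ is closest: same manner (stop), place distance 5 (glottal→alveolar), same voicing; total 5. Next closest is /ŋ/ at distance 7.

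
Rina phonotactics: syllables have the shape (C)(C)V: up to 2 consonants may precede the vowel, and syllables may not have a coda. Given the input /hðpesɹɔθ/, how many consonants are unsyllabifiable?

2

The consonants /h/, /θ/ cannot be parsed into a legal (C)(C)V syllable (no codas are permitted; onsets may contain at most 2 consonants).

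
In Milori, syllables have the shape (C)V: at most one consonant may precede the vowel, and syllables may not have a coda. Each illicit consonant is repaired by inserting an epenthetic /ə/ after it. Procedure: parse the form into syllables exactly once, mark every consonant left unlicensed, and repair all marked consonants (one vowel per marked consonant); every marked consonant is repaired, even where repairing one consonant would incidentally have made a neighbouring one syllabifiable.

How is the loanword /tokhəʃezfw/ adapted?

The consonants /k/, /z/, /f/, /w/ cannot be parsed into a legal (C)V syllable (no codas are permitted; onsets are limited to one consonant).
Epenthesis after each stranded consonant: /k/ → /kə/, /z/ → /zə/, /f/ → /fə/, /w/ → /wə/.

tokəhəʃezəfəwə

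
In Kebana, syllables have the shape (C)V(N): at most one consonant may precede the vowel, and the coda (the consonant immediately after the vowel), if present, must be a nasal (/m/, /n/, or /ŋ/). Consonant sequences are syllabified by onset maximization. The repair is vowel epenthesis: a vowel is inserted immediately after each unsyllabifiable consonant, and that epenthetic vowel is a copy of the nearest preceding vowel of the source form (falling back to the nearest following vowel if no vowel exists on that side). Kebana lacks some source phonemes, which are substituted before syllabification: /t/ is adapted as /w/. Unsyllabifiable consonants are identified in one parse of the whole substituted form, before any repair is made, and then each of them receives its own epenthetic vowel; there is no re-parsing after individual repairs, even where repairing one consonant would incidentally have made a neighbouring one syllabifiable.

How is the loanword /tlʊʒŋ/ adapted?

wʊlʊʒʊŋʊ

Substitution: /t/ → /w/, giving /wlʊʒŋ/.
Under (C)V(N), the unsyllabifiable consonants are /w/, /ʒ/, /ŋ/ (only a nasal (/m/, /n/, or /ŋ/) is licensed in coda position; onsets are limited to one consonant).
Inserting the epenthetic vowel yields /w/ → /wʊ/, /ʒ/ → /ʒʊ/, /ŋ/ → /ŋʊ/.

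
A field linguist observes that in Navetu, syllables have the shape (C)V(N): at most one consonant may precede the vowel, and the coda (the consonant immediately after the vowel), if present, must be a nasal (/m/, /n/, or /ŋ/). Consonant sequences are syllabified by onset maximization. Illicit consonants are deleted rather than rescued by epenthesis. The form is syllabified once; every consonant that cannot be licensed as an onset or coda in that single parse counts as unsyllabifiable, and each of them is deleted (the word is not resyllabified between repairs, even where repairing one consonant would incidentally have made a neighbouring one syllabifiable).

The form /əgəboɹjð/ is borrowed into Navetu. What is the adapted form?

Syllabifying with onset maximization leaves /ɹ/, /j/, /ð/ stranded (only a nasal (/m/, /n/, or /ŋ/) is licensed in coda position; onsets are limited to one consonant).
Each unlicensed consonant is deleted: /ɹ/, /j/, /ð/.

əgəbo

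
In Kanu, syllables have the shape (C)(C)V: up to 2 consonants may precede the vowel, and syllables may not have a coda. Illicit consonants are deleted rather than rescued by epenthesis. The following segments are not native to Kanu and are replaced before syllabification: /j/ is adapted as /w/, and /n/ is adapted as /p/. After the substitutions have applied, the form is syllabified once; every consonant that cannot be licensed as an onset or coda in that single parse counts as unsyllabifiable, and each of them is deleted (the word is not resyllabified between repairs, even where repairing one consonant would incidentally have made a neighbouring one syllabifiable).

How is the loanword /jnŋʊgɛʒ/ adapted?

pŋʊgɛ

Substitution: /j/ → /w/, /n/ → /p/, giving /wpŋʊgɛʒ/.
Syllabifying with onset maximization leaves /w/, /ʒ/ stranded (no codas are permitted; onsets may contain at most 2 consonants).
Deletion applies to /w/, /ʒ/.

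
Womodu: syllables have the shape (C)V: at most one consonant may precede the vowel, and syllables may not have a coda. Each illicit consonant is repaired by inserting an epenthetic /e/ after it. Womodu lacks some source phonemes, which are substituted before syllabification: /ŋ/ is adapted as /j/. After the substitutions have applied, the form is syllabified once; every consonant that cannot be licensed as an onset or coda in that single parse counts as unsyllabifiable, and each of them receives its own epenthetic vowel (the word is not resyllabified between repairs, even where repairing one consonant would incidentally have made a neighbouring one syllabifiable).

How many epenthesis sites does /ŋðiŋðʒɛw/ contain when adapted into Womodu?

After substitution the input is /jðijðʒɛw/.
The unsyllabifiable consonants are /j/, /j/, /ð/, /w/; each receives one epenthetic vowel.

4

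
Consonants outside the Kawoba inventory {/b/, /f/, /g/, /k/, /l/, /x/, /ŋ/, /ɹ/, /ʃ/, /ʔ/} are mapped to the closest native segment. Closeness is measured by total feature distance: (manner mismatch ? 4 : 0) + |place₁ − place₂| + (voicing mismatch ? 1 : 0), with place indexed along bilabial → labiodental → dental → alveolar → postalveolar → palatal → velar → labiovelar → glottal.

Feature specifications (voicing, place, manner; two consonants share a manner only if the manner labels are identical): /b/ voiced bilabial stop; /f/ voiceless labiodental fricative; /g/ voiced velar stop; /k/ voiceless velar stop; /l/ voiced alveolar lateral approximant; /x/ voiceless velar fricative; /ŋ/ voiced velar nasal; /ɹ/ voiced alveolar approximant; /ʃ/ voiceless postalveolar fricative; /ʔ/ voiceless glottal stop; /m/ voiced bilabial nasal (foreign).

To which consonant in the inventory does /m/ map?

b

/b/ is closest: manner differs (nasal→stop, +4), place distance 0 (bilabial→bilabial), same voicing; total 4. Next closest is /f/ at distance 6.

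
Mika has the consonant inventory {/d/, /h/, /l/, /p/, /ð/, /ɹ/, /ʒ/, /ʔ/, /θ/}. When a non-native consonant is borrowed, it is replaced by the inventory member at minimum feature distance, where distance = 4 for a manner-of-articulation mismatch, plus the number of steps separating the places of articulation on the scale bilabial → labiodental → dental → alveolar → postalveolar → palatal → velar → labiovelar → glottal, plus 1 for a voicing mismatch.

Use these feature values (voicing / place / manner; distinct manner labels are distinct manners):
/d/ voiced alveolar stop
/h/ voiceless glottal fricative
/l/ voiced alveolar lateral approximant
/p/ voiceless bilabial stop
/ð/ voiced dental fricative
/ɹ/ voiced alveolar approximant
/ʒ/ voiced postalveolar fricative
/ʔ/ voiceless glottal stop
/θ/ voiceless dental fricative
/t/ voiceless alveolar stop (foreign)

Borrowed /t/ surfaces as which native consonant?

d

/d/ is closest: same manner (stop), place distance 0 (alveolar→alveolar), voicing differs (+1); total 1. Next closest is /p/ at distance 3.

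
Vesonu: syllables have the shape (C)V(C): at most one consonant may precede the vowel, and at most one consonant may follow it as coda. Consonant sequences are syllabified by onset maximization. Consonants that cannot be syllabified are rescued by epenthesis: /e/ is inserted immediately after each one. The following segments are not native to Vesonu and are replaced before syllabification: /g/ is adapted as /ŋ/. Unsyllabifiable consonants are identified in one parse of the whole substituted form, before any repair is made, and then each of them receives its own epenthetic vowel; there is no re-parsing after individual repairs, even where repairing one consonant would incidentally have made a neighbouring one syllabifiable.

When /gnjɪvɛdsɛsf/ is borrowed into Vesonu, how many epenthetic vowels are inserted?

3

After substitution the input is /ŋnjɪvɛdsɛsf/.
The unsyllabifiable consonants are /ŋ/, /n/, /f/; each receives one epenthetic vowel.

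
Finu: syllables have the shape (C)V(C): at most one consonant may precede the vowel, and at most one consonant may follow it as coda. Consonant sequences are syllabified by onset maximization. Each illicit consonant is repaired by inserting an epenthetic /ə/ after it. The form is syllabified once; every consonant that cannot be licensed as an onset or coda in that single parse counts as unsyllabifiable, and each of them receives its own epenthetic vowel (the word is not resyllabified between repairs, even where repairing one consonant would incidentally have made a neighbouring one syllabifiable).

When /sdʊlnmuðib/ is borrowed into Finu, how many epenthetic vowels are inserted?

The unsyllabifiable consonants are /s/, /n/; each receives one epenthetic vowel.

2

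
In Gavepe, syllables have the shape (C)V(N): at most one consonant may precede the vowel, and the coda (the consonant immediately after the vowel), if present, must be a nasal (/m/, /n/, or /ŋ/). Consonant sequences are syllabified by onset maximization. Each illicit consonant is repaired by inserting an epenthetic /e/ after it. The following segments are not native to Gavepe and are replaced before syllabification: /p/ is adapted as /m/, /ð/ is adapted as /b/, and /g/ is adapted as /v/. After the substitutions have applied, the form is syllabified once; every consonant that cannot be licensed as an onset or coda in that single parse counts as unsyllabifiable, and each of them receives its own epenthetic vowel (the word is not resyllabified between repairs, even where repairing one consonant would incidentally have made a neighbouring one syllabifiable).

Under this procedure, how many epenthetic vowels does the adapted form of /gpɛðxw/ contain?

After substitution the input is /vmɛbxw/.
The unsyllabifiable consonants are /v/, /b/, /x/, /w/; each receives one epenthetic vowel.

4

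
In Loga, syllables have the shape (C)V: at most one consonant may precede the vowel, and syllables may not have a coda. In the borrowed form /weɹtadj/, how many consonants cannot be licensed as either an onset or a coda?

3

Under (C)V, the unsyllabifiable consonants are /ɹ/, /d/, /j/ (no codas are permitted; onsets are limited to one consonant).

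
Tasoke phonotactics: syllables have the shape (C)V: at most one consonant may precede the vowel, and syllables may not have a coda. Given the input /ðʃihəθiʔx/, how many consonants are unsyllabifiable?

3

The consonants /ð/, /ʔ/, /x/ cannot be parsed into a legal (C)V syllable (no codas are permitted; onsets are limited to one consonant).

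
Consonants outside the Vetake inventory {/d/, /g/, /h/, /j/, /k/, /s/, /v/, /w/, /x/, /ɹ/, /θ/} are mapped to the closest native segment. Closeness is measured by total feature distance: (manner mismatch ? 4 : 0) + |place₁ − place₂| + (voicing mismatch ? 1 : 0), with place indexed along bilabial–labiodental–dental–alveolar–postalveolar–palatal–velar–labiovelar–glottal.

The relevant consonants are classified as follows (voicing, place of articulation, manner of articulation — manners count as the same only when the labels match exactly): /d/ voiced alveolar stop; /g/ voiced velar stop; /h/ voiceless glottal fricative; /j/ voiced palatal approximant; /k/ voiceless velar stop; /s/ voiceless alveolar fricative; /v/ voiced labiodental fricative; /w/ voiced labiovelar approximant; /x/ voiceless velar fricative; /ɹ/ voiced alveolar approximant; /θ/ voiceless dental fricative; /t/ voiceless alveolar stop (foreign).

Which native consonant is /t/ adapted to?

/d/ is closest: same manner (stop), place distance 0 (alveolar→alveolar), voicing differs (+1); total 1. Next closest is /k/ at distance 3.

d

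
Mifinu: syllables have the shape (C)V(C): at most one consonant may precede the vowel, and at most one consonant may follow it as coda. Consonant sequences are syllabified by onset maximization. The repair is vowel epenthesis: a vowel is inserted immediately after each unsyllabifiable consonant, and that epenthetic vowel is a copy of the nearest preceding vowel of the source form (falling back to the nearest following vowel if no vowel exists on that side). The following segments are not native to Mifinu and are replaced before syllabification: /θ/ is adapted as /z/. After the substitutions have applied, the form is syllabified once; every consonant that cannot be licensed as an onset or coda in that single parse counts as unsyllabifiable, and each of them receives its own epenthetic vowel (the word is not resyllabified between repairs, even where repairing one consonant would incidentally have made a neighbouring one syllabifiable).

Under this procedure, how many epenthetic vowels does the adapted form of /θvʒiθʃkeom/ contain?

After substitution the input is /zvʒizʃkeom/.
The unsyllabifiable consonants are /z/, /v/, /ʃ/; each receives one epenthetic vowel.

3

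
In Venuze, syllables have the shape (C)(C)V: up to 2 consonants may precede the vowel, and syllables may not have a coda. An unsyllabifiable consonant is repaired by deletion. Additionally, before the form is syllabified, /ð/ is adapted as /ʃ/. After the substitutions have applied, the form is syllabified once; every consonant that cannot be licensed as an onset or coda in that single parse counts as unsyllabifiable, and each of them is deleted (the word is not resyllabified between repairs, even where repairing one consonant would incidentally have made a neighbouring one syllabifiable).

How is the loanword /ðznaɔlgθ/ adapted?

Substitution: /ð/ → /ʃ/, giving /ʃznaɔlgθ/.
The consonants /ʃ/, /l/, /g/, /θ/ cannot be parsed into a legal (C)(C)V syllable (no codas are permitted; onsets may contain at most 2 consonants).
Deletion applies to /ʃ/, /l/, /g/, /θ/.

znaɔ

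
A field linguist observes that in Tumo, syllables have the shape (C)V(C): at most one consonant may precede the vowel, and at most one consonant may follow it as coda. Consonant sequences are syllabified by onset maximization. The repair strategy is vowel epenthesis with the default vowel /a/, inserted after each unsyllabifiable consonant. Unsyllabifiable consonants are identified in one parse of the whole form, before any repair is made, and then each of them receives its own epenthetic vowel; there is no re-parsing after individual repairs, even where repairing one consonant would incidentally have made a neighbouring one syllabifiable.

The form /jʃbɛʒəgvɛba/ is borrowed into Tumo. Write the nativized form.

Syllabifying with onset maximization leaves /j/, /ʃ/ stranded (at most one coda consonant is licensed; onsets are limited to one consonant).
Each unlicensed consonant becomes the onset of a new syllable: /j/ → /ja/, /ʃ/ → /ʃa/.

jaʃabɛʒəgvɛba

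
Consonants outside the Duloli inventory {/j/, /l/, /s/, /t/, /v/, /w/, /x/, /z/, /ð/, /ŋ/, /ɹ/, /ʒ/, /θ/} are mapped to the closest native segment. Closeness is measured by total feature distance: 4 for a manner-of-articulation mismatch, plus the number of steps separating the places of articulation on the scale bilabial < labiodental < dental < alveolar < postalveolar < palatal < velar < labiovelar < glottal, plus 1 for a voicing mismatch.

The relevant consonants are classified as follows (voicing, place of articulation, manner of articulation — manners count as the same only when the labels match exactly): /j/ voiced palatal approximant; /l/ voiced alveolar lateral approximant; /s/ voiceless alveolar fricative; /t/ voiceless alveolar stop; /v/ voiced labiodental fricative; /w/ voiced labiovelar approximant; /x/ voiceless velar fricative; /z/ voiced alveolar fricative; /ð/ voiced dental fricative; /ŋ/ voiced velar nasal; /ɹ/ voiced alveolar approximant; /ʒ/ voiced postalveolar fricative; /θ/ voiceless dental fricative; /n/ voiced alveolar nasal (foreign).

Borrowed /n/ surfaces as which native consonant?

ŋ

/ŋ/ is closest: same manner (nasal), place distance 3 (alveolar→velar), same voicing; total 3. Next closest is /l/ at distance 4.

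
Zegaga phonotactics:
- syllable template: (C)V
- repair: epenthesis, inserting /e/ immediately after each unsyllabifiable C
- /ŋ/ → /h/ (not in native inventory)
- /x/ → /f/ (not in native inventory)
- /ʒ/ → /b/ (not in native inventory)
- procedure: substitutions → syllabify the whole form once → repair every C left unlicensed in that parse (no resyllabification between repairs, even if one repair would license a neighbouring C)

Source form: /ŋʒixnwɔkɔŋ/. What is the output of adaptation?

hebifenewɔkɔhe

Substitution: /ŋ/ → /h/, /ʒ/ → /b/, /x/ → /f/, giving /hbifnwɔkɔh/.
Under (C)V, the unsyllabifiable consonants are /h/, /f/, /n/, /h/ (no codas are permitted; onsets are limited to one consonant).
Epenthesis after each stranded consonant: /h/ → /he/, /f/ → /fe/, /n/ → /ne/, /h/ → /he/.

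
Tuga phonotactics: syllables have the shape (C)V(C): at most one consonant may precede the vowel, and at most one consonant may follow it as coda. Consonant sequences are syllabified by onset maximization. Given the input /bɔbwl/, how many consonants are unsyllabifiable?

2

Under (C)V(C), the unsyllabifiable consonants are /w/, /l/ (at most one coda consonant is licensed; onsets are limited to one consonant).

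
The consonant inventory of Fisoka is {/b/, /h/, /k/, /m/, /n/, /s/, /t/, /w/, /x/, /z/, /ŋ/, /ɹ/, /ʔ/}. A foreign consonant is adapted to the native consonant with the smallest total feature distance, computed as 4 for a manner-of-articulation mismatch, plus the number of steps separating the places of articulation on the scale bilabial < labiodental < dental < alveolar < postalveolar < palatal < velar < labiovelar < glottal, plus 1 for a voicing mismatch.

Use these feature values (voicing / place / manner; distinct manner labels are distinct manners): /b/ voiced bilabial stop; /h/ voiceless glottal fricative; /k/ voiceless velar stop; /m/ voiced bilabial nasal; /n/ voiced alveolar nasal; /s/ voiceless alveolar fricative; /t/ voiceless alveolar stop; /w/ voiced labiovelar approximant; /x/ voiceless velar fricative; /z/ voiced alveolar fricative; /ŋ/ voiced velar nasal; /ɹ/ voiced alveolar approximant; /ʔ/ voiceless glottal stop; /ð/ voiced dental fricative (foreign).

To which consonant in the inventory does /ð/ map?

z

/z/ is closest: same manner (fricative), place distance 1 (dental→alveolar), same voicing; total 1. Next closest is /s/ at distance 2.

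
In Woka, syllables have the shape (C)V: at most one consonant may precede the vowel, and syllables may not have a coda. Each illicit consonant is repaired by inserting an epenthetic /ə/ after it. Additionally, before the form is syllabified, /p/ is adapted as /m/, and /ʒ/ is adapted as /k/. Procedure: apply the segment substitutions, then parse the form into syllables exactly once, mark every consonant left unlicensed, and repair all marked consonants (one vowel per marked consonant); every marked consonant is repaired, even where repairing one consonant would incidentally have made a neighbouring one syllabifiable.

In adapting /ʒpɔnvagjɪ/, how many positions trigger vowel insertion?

After substitution the input is /kmɔnvagjɪ/.
The unsyllabifiable consonants are /k/, /n/, /g/; each receives one epenthetic vowel.

3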